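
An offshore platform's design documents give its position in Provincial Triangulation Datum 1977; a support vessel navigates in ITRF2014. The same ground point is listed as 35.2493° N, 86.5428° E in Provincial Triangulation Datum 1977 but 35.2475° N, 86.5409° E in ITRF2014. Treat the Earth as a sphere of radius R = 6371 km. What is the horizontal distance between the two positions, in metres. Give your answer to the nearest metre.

Δφ = 35.2475° − 35.2493° = -0.0018°; Δλ = 86.5409° − 86.5428° = -0.0019°.
1° along a meridian = πR/180 = 111195 m.
ΔN = Δφ × 111195 = -200.2 m; ΔE = Δλ × 111195 × cos(35.2493°) = -0.0019 × 111195 × 0.816649 = -172.5 m.
Distance = √(ΔE² + ΔN²) = √((-172.5)² + (-200.2)²) = 264.3 m.

264 m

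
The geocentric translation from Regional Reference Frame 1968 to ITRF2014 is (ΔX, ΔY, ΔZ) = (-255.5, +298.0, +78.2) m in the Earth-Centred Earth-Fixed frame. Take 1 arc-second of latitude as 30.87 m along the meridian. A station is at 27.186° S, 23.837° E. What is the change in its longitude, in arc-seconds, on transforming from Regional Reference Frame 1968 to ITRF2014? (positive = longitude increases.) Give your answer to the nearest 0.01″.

Δλ = 13.69″

sin φ = -0.456881, cos φ = 0.889528, sin λ = 0.404136, cos λ = 0.914699.
East component: ΔE = −sin λ·ΔX + cos λ·ΔY = −(0.404136)(-255.5) + (0.914699)(298.0) = 375.84 m.
1° of latitude spans 3600 × 30.87 = 111132 m; at latitude φ, 1° of longitude spans that × cos φ = 98855.0 m, so Δλ = 375.84 / 98855.0 × 3600 = 13.687″.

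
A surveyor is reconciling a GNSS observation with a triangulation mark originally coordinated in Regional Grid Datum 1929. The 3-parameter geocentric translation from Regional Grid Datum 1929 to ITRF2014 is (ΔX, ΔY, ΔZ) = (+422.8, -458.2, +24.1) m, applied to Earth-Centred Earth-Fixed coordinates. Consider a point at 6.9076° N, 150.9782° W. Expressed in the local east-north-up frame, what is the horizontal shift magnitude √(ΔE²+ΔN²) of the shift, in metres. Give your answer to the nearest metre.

At φ = 6.9076°, λ = -150.9782°: sin φ = 0.120269, cos φ = 0.992741, sin λ = -0.485142, cos λ = -0.874435.
ΔE = −sin λ·ΔX + cos λ·ΔY = −(-0.485142)·(422.8) + (-0.874435)·(-458.2) = 605.78 m.
ΔN = −sin φ cos λ·ΔX − sin φ sin λ·ΔY + cos φ·ΔZ = −(0.120269)(-0.874435)(422.8) − (0.120269)(-0.485142)(-458.2) + (0.992741)(24.1) = 41.65 m.
Horizontal magnitude = √(ΔE² + ΔN²) = √(605.78² + 41.65²) = 607.21 m.

607 m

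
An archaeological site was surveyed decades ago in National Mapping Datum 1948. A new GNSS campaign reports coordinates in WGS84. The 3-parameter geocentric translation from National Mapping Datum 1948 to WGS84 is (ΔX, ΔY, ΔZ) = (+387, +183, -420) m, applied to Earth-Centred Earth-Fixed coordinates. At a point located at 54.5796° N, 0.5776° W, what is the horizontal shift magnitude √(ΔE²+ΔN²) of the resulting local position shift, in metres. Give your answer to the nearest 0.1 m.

587.8 m

The local east axis at (φ, λ) is (−sin λ, cos λ, 0), so ΔE = −sin(-0.5776°)·387 + cos(-0.5776°)·183 = 186.89 m.
The local north axis is (−sin φ cos λ, −sin φ sin λ, cos φ), giving ΔN = -315.359 + 1.503 − 243.420 = -557.28 m.
Horizontal magnitude = √(ΔE² + ΔN²) = √(186.89² + (-557.28)²) = 587.78 m.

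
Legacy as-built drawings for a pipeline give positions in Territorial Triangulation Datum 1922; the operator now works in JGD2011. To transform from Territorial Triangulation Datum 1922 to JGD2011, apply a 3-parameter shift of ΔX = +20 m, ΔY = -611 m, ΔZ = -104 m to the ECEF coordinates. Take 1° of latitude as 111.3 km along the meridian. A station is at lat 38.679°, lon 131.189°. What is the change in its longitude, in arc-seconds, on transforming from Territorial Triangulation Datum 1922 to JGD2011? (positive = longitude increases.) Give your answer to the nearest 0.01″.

Δλ = 16.05″

sin φ = 0.624957, cos φ = 0.780660, sin λ = 0.752541, cos λ = -0.658545.
East component: ΔE = −sin λ·ΔX + cos λ·ΔY = −(0.752541)(20) + (-0.658545)(-611) = 387.32 m.
1° of latitude spans 111300 m; at latitude φ, 1° of longitude spans that × cos φ = 86887.4 m, so Δλ = 387.32 / 86887.4 × 3600 = 16.048″.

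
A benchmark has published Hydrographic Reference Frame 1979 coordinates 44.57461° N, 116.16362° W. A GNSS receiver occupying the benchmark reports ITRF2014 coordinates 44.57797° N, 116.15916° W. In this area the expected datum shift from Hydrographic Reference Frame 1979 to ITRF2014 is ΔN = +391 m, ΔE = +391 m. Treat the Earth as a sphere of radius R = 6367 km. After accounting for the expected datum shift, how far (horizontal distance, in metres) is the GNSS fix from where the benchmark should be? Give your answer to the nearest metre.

42 m

Observed coordinate differences: Δφ = +0.00336°, Δλ = +0.00446°.
Converting to metres (1° lat = 111125 m, cos φ = 0.712337): observed ΔN = 373.4 m, observed ΔE = 353.0 m.
Subtracting the expected shift leaves a residual of 373.4 − (391) = -17.6 m north and 353.0 − (391) = -38.0 m east.
Residual distance = √((-17.6)² + (-38.0)²) = 41.8 m.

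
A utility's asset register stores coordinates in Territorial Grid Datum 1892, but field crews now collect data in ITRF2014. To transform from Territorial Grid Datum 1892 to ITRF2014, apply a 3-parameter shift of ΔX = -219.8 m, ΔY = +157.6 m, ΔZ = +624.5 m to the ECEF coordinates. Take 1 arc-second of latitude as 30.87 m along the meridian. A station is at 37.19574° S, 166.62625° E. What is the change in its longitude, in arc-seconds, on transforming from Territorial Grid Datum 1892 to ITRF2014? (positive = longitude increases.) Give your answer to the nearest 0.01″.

Δλ = -4.17″

sin φ = -0.604540, cos φ = 0.796575, sin λ = 0.231302, cos λ = -0.972882.
East component: ΔE = −sin λ·ΔX + cos λ·ΔY = −(0.231302)(-219.8) + (-0.972882)(157.6) = -102.49 m.
1° of latitude spans 3600 × 30.87 = 111132 m; at latitude φ, 1° of longitude spans that × cos φ = 88525.0 m, so Δλ = -102.49 / 88525.0 × 3600 = -4.168″.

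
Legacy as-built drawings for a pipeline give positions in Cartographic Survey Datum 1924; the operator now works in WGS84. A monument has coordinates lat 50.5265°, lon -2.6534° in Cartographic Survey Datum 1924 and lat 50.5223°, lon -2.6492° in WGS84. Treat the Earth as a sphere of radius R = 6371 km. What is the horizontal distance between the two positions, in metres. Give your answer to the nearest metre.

553 m

Δφ = 50.5223° − 50.5265° = -0.0042°; Δλ = -2.6492° − -2.6534° = +0.0042°.
1° along a meridian = πR/180 = 111195 m.
ΔN = Δφ × 111195 = -467.0 m; ΔE = Δλ × 111195 × cos(50.5265°) = +0.0042 × 111195 × 0.635721 = 296.9 m.
Distance = √(ΔE² + ΔN²) = √(296.9² + (-467.0)²) = 553.4 m.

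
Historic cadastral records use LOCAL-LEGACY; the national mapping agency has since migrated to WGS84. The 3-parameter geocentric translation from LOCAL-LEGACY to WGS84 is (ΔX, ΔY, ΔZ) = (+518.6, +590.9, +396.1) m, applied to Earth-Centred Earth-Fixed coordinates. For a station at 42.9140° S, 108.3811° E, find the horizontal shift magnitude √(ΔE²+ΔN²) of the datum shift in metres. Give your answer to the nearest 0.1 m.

880.1 m

The local east axis at (φ, λ) is (−sin λ, cos λ, 0), so ΔE = −sin(108.3811°)·518.6 + cos(108.3811°)·590.9 = -678.47 m.
The local north axis is (−sin φ cos λ, −sin φ sin λ, cos φ), giving ΔN = -111.350 + 381.816 + 290.094 = 560.56 m.
Horizontal magnitude = √(ΔE² + ΔN²) = √((-678.47)² + 560.56²) = 880.09 m.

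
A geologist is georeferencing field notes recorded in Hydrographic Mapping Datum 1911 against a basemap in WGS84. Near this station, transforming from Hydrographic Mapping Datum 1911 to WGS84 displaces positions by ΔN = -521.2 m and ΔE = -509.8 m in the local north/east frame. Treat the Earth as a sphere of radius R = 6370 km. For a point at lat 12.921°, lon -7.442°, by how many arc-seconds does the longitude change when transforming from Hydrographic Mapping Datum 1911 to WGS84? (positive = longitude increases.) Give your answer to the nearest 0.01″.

At latitude 12.921°, cos φ = 0.974679.
One radian of longitude at latitude φ spans R cos φ, so Δλ = ΔE / (R cos φ) = -509.8 / (6370000 × 0.974679) = -8.2110e-05 rad = -16.937″.

Δλ = -16.94″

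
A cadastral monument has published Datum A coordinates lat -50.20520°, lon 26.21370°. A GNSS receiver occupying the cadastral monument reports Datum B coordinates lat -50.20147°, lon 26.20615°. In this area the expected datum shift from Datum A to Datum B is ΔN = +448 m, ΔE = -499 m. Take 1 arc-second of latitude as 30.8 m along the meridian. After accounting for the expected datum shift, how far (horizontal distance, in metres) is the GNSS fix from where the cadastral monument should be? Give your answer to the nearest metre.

Observed coordinate differences: Δφ = +0.00373°, Δλ = -0.00755°.
Converting to metres (1° lat = 110880 m, cos φ = 0.640040): observed ΔN = 413.6 m, observed ΔE = -535.8 m.
Subtracting the expected shift leaves a residual of 413.6 − (448) = -34.4 m north and -535.8 − (-499) = -36.8 m east.
Residual distance = √((-34.4)² + (-36.8)²) = 50.4 m.

50 m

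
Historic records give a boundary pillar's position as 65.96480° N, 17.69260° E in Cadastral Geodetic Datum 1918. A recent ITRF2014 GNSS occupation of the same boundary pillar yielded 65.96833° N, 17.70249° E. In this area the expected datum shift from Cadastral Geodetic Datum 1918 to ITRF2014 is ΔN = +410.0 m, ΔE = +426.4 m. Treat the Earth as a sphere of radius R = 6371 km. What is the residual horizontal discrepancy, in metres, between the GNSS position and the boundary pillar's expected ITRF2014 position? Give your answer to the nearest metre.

28 m

Observed coordinate differences: Δφ = +0.00353°, Δλ = +0.00989°.
Converting to metres (1° lat = 111195 m, cos φ = 0.407298): observed ΔN = 392.5 m, observed ΔE = 447.9 m.
Subtracting the expected shift leaves a residual of 392.5 − (410.0) = -17.5 m north and 447.9 − (426.4) = 21.5 m east.
Residual distance = √((-17.5)² + 21.5²) = 27.7 m.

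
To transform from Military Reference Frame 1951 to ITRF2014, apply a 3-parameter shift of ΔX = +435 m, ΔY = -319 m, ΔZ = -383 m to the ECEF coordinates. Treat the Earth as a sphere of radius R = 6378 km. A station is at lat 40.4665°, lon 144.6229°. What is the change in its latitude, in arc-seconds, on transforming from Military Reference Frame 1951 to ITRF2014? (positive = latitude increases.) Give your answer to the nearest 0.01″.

sin φ = 0.649003, cos φ = 0.760786, sin λ = 0.578955, cos λ = -0.815359.
North component: ΔN = −sin φ cos λ·ΔX − sin φ sin λ·ΔY + cos φ·ΔZ = −(0.649003)(-0.815359)(435) − (0.649003)(0.578955)(-319) + (0.760786)(-383) = 58.67 m.
1° of latitude spans πR/180 = 111317 m, so Δφ = 58.67 / 111317 × 3600 = 1.897″.

Δφ = 1.90″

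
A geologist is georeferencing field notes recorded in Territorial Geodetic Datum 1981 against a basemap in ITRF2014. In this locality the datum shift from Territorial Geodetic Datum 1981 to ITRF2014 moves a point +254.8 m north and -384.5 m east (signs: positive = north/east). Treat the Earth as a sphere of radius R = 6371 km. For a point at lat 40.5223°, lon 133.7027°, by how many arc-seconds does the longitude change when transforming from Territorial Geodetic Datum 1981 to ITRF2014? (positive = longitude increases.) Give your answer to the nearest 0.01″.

Δλ = -16.38″

At latitude 40.5223°, cos φ = 0.760153.
One radian of longitude at latitude φ spans R cos φ, so Δλ = ΔE / (R cos φ) = -384.5 / (6371000 × 0.760153) = -7.9394e-05 rad = -16.376″.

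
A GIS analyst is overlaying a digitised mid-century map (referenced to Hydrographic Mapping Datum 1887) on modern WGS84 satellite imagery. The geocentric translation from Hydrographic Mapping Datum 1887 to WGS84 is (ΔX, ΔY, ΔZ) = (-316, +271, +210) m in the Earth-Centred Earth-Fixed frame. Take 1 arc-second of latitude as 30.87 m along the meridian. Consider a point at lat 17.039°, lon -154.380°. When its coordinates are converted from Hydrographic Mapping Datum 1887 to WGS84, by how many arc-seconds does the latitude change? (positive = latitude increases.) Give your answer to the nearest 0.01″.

sin φ = 0.293023, cos φ = 0.956106, sin λ = -0.432401, cos λ = -0.901682.
North component: ΔN = −sin φ cos λ·ΔX − sin φ sin λ·ΔY + cos φ·ΔZ = −(0.293023)(-0.901682)(-316) − (0.293023)(-0.432401)(271) + (0.956106)(210) = 151.63 m.
1° of latitude spans 3600 × 30.87 = 111132 m, so Δφ = 151.63 / 111132 × 3600 = 4.912″.

Δφ = 4.91″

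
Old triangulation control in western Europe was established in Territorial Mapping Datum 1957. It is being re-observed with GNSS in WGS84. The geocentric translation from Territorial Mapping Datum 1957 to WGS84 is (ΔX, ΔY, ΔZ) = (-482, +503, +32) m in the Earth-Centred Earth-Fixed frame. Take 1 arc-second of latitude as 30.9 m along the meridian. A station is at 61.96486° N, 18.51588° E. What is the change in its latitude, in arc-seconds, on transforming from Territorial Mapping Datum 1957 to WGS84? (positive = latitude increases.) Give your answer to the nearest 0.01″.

sin φ = 0.882659, cos φ = 0.470013, sin λ = 0.317567, cos λ = 0.948236.
North component: ΔN = −sin φ cos λ·ΔX − sin φ sin λ·ΔY + cos φ·ΔZ = −(0.882659)(0.948236)(-482) − (0.882659)(0.317567)(503) + (0.470013)(32) = 277.47 m.
1° of latitude spans 3600 × 30.90 = 111240 m, so Δφ = 277.47 / 111240 × 3600 = 8.980″.

Δφ = 8.98″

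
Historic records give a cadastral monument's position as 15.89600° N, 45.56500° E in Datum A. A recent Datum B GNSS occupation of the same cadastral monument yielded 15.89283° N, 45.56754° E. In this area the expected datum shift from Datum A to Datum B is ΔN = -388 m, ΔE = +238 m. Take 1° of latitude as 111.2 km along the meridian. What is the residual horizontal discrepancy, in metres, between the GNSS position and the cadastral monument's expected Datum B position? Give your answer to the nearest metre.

Observed coordinate differences: Δφ = -0.00317°, Δλ = +0.00254°.
Converting to metres (1° lat = 111200 m, cos φ = 0.961760): observed ΔN = -352.5 m, observed ΔE = 271.6 m.
Subtracting the expected shift leaves a residual of -352.5 − (-388) = 35.5 m north and 271.6 − (238) = 33.6 m east.
Residual distance = √(35.5² + 33.6²) = 48.9 m.

49 m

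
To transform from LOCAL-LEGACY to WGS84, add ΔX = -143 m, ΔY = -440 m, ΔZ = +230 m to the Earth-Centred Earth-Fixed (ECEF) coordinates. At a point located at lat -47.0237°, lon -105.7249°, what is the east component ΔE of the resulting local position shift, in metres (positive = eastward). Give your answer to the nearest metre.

The local east axis at (φ, λ) is (−sin λ, cos λ, 0), so ΔE = −sin(-105.7249°)·(-143) + cos(-105.7249°)·(-440) = -18.40 m.

ΔE = -18 m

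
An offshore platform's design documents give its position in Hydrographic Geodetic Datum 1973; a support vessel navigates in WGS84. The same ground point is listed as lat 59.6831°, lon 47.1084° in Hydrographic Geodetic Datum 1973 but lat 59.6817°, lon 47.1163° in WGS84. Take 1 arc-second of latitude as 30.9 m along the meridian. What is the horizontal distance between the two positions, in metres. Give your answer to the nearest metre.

470 m

Δφ = 59.6817° − 59.6831° = -0.0014°; Δλ = 47.1163° − 47.1084° = +0.0079°.
1° of latitude = 3600 × 30.90 = 111240 m.
ΔN = Δφ × 111240 = -155.7 m; ΔE = Δλ × 111240 × cos(59.6831°) = +0.0079 × 111240 × 0.504782 = 443.6 m.
Distance = √(ΔE² + ΔN²) = √(443.6² + (-155.7)²) = 470.1 m.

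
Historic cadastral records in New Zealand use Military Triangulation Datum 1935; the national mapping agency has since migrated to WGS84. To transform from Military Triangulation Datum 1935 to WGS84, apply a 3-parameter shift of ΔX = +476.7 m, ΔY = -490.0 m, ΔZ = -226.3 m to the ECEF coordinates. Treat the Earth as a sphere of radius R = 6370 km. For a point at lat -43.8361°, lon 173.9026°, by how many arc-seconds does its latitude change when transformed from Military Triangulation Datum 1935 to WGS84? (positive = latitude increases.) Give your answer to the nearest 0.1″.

sin φ = -0.692598, cos φ = 0.721324, sin λ = 0.106219, cos λ = -0.994343.
North component: ΔN = −sin φ cos λ·ΔX − sin φ sin λ·ΔY + cos φ·ΔZ = −(-0.692598)(-0.994343)(476.7) − (-0.692598)(0.106219)(-490.0) + (0.721324)(-226.3) = -527.58 m.
1° of latitude spans πR/180 = 111177 m, so Δφ = -527.58 / 111177 × 3600 = -17.083″.

Δφ = -17.1″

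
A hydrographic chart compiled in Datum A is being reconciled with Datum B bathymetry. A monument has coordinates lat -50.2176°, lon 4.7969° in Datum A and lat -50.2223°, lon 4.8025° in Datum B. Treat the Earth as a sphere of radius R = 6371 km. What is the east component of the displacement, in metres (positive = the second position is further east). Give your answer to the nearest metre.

ΔE = 398 m

Δφ = -50.2223° − -50.2176° = -0.0047°; Δλ = 4.8025° − 4.7969° = +0.0056°.
1° along a meridian = πR/180 = 111195 m.
ΔN = Δφ × 111195 = -522.6 m; ΔE = Δλ × 111195 × cos(-50.2176°) = +0.0056 × 111195 × 0.639874 = 398.4 m.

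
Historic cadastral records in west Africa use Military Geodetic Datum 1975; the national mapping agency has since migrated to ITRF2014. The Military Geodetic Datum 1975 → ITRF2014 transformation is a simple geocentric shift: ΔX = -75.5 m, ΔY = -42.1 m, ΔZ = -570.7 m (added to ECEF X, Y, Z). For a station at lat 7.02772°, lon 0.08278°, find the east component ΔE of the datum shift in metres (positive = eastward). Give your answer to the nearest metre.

The local east axis at (φ, λ) is (−sin λ, cos λ, 0), so ΔE = −sin(0.08278°)·(-75.5) + cos(0.08278°)·(-42.1) = -41.99 m.

ΔE = -42 m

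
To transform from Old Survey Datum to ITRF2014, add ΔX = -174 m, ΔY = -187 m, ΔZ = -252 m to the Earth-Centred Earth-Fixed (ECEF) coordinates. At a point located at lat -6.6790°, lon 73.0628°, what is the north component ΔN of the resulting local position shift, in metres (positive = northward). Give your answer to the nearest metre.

At φ = -6.6790°, λ = 73.0628°: sin φ = -0.116307, cos φ = 0.993213, sin λ = 0.956625, cos λ = 0.291323.
ΔN = −sin φ cos λ·ΔX − sin φ sin λ·ΔY + cos φ·ΔZ = −(-0.116307)(0.291323)(-174) − (-0.116307)(0.956625)(-187) + (0.993213)(-252) = -276.99 m.

ΔN = -277 m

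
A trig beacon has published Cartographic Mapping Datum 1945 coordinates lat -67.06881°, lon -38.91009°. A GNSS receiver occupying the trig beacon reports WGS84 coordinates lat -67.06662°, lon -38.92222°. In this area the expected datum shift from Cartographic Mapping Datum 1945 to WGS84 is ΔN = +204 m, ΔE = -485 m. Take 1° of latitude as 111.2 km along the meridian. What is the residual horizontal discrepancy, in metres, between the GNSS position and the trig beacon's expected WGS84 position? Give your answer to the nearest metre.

Observed coordinate differences: Δφ = +0.00219°, Δλ = -0.01213°.
Converting to metres (1° lat = 111200 m, cos φ = 0.389625): observed ΔN = 243.5 m, observed ΔE = -525.5 m.
Subtracting the expected shift leaves a residual of 243.5 − (204) = 39.5 m north and -525.5 − (-485) = -40.5 m east.
Residual distance = √(39.5² + (-40.5)²) = 56.6 m.

57 m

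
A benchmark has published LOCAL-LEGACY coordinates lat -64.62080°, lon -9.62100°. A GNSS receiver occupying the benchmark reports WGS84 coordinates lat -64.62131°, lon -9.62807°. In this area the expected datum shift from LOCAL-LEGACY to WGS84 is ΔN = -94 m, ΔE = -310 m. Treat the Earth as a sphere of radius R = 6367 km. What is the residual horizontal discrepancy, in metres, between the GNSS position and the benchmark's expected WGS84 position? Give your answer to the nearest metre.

46 m

Observed coordinate differences: Δφ = -0.00051°, Δλ = -0.00707°.
Converting to metres (1° lat = 111125 m, cos φ = 0.428607): observed ΔN = -56.7 m, observed ΔE = -336.7 m.
Subtracting the expected shift leaves a residual of -56.7 − (-94) = 37.3 m north and -336.7 − (-310) = -26.7 m east.
Residual distance = √(37.3² + (-26.7)²) = 45.9 m.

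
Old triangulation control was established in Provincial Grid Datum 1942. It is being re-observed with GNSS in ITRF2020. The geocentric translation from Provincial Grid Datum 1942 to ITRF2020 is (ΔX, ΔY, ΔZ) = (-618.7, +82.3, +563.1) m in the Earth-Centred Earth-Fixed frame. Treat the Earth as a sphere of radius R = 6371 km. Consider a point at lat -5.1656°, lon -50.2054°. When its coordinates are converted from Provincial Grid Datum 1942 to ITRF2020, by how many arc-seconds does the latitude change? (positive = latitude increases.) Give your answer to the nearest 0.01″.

Δφ = 16.82″

sin φ = -0.090035, cos φ = 0.995939, sin λ = -0.768344, cos λ = 0.640037.
North component: ΔN = −sin φ cos λ·ΔX − sin φ sin λ·ΔY + cos φ·ΔZ = −(-0.090035)(0.640037)(-618.7) − (-0.090035)(-0.768344)(82.3) + (0.995939)(563.1) = 519.47 m.
1° of latitude spans πR/180 = 111195 m, so Δφ = 519.47 / 111195 × 3600 = 16.818″.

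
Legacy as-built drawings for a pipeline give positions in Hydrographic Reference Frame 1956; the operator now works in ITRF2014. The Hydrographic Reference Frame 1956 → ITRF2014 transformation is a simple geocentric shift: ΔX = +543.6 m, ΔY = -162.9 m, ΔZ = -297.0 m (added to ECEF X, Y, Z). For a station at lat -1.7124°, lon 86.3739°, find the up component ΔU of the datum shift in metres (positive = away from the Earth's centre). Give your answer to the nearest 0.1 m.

ΔU = -119.3 m

At φ = -1.7124°, λ = 86.3739°: sin φ = -0.029883, cos φ = 0.999553, sin λ = 0.997998, cos λ = 0.063245.
ΔU = cos φ cos λ·ΔX + cos φ sin λ·ΔY + sin φ·ΔZ = (0.999553)(0.063245)(543.6) + (0.999553)(0.997998)(-162.9) + (-0.029883)(-297.0) = -119.26 m.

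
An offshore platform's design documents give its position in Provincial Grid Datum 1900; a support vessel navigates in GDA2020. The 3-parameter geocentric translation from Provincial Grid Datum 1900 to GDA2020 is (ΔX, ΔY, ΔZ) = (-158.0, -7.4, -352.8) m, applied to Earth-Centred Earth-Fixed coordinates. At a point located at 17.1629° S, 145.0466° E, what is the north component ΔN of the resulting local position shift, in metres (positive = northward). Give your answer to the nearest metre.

ΔN = -300 m

At φ = -17.1629°, λ = 145.0466°: sin φ = -0.295089, cos φ = 0.955470, sin λ = 0.572910, cos λ = -0.819618.
ΔN = −sin φ cos λ·ΔX − sin φ sin λ·ΔY + cos φ·ΔZ = −(-0.295089)(-0.819618)(-158.0) − (-0.295089)(0.572910)(-7.4) + (0.955470)(-352.8) = -300.13 m.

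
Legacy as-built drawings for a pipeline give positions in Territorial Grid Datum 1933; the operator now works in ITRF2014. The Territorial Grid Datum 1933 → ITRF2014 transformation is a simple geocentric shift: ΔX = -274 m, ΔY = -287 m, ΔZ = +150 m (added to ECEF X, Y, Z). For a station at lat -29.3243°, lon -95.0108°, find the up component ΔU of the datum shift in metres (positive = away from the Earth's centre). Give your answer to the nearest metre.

ΔU = 197 m

At φ = -29.3243°, λ = -95.0108°: sin φ = -0.489752, cos φ = 0.871862, sin λ = -0.996178, cos λ = -0.087344.
ΔU = cos φ cos λ·ΔX + cos φ sin λ·ΔY + sin φ·ΔZ = (0.871862)(-0.087344)(-274) + (0.871862)(-0.996178)(-287) + (-0.489752)(150) = 196.67 m.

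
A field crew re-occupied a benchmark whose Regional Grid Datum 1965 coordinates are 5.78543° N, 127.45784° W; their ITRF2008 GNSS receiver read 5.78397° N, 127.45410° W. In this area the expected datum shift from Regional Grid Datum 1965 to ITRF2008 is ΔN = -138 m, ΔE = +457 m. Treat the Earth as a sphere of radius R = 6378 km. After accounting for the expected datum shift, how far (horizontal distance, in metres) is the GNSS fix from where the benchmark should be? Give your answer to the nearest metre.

49 m

Observed coordinate differences: Δφ = -0.00146°, Δλ = +0.00374°.
Converting to metres (1° lat = 111317 m, cos φ = 0.994906): observed ΔN = -162.5 m, observed ΔE = 414.2 m.
Subtracting the expected shift leaves a residual of -162.5 − (-138) = -24.5 m north and 414.2 − (457) = -42.8 m east.
Residual distance = √((-24.5)² + (-42.8)²) = 49.3 m.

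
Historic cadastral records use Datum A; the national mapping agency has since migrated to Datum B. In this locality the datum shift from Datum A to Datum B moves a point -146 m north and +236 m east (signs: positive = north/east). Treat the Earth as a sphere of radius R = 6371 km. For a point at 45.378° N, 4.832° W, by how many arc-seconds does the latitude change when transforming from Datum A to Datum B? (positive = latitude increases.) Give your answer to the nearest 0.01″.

On a sphere of radius R, 1 rad of latitude = R, so Δφ = ΔN / R = -146.0 / 6371000 = -2.2916e-05 rad = -4.727″.

Δφ = -4.73″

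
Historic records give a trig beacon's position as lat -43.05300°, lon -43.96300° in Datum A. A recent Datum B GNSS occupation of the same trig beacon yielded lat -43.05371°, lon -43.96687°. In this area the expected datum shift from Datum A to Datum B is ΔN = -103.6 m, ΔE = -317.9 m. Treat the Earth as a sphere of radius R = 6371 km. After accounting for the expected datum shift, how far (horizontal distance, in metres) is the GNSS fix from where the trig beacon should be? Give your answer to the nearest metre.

Observed coordinate differences: Δφ = -0.00071°, Δλ = -0.00387°.
Converting to metres (1° lat = 111195 m, cos φ = 0.730723): observed ΔN = -78.9 m, observed ΔE = -314.4 m.
Subtracting the expected shift leaves a residual of -78.9 − (-103.6) = 24.7 m north and -314.4 − (-317.9) = 3.5 m east.
Residual distance = √(24.7² + 3.5²) = 24.9 m.

25 m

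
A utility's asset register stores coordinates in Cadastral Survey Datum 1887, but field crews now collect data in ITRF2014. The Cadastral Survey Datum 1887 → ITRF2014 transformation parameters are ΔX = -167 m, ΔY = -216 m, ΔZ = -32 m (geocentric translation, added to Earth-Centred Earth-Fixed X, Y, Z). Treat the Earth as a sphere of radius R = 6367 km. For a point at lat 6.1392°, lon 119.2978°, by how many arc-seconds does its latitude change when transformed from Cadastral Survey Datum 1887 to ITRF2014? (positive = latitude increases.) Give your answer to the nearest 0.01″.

sin φ = 0.106944, cos φ = 0.994265, sin λ = 0.872088, cos λ = -0.489349.
North component: ΔN = −sin φ cos λ·ΔX − sin φ sin λ·ΔY + cos φ·ΔZ = −(0.106944)(-0.489349)(-167) − (0.106944)(0.872088)(-216) + (0.994265)(-32) = -20.41 m.
1° of latitude spans πR/180 = 111125 m, so Δφ = -20.41 / 111125 × 3600 = -0.661″.

Δφ = -0.66″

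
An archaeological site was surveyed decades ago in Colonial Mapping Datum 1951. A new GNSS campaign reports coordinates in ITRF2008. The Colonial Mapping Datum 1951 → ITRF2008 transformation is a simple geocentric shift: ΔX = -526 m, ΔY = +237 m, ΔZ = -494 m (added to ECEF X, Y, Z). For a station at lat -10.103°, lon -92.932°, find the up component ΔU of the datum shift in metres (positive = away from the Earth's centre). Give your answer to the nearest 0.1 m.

At φ = -10.103°, λ = -92.932°: sin φ = -0.175418, cos φ = 0.984494, sin λ = -0.998691, cos λ = -0.051151.
ΔU = cos φ cos λ·ΔX + cos φ sin λ·ΔY + sin φ·ΔZ = (0.984494)(-0.051151)(-526) + (0.984494)(-0.998691)(237) + (-0.175418)(-494) = -119.87 m.

ΔU = -119.9 m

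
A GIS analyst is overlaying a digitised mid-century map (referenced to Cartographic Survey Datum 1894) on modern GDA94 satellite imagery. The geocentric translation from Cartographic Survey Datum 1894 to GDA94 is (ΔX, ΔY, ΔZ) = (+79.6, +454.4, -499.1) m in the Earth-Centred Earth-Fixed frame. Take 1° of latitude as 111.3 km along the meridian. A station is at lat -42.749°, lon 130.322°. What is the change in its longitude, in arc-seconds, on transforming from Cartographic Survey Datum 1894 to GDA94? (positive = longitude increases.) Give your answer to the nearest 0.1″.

sin φ = -0.678788, cos φ = 0.734334, sin λ = 0.762420, cos λ = -0.647083.
East component: ΔE = −sin λ·ΔX + cos λ·ΔY = −(0.762420)(79.6) + (-0.647083)(454.4) = -354.72 m.
1° of latitude spans 111300 m; at latitude φ, 1° of longitude spans that × cos φ = 81731.4 m, so Δλ = -354.72 / 81731.4 × 3600 = -15.624″.

Δλ = -15.6″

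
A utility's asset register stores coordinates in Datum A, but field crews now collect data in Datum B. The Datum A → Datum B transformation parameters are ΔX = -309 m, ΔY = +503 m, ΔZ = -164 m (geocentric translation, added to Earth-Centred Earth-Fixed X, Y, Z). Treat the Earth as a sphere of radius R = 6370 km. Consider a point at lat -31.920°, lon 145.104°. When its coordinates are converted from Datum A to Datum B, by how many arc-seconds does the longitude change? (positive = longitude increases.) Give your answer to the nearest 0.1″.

Δλ = -9.0″

sin φ = -0.528735, cos φ = 0.848787, sin λ = 0.572089, cos λ = -0.820192.
East component: ΔE = −sin λ·ΔX + cos λ·ΔY = −(0.572089)(-309) + (-0.820192)(503) = -235.78 m.
1° of latitude spans πR/180 = 111177 m; at latitude φ, 1° of longitude spans that × cos φ = 94366.0 m, so Δλ = -235.78 / 94366.0 × 3600 = -8.995″.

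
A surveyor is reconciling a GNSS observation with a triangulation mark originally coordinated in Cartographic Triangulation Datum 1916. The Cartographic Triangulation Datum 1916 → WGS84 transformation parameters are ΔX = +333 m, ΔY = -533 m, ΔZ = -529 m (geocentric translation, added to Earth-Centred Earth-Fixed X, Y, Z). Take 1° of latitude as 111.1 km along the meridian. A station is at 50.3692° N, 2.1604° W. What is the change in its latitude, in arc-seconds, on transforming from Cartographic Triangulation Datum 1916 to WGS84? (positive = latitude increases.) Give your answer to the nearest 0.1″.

sin φ = 0.770170, cos φ = 0.637838, sin λ = -0.037697, cos λ = 0.999289.
North component: ΔN = −sin φ cos λ·ΔX − sin φ sin λ·ΔY + cos φ·ΔZ = −(0.770170)(0.999289)(333) − (0.770170)(-0.037697)(-533) + (0.637838)(-529) = -609.18 m.
1° of latitude spans 111100 m, so Δφ = -609.18 / 111100 × 3600 = -19.739″.

Δφ = -19.7″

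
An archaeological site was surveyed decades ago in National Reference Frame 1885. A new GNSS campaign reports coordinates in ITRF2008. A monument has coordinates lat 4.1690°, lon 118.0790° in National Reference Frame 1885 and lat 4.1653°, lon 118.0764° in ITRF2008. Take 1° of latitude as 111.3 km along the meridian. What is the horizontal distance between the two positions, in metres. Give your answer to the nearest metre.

Δφ = 4.1653° − 4.1690° = -0.0037°; Δλ = 118.0764° − 118.0790° = -0.0026°.
ΔN = Δφ × 111300 = -411.8 m; ΔE = Δλ × 111300 × cos(4.1690°) = -0.0026 × 111300 × 0.997354 = -288.6 m.
Distance = √(ΔE² + ΔN²) = √((-288.6)² + (-411.8)²) = 502.9 m.

503 m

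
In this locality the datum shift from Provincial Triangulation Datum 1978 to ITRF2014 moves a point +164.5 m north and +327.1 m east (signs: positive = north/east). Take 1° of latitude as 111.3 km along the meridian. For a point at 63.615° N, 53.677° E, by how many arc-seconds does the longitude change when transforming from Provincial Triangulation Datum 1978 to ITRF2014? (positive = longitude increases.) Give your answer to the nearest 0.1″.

Δλ = 23.8″

At latitude 63.615°, cos φ = 0.444401.
1° of longitude at this latitude = 111.3 × cos φ = 49.46 km, so Δλ = 327.1 / 49461.8 = 0.0066132° = 23.807″.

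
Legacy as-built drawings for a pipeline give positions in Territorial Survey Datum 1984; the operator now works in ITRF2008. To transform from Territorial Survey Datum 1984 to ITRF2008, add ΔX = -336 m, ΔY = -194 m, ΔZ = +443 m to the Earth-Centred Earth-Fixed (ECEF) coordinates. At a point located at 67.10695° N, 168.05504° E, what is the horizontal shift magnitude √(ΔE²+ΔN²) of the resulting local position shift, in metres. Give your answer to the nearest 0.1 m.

The local east axis at (φ, λ) is (−sin λ, cos λ, 0), so ΔE = −sin(168.05504°)·(-336) + cos(168.05504°)·(-194) = 259.34 m.
The local north axis is (−sin φ cos λ, −sin φ sin λ, cos φ), giving ΔN = -302.832 + 36.990 + 172.332 = -93.51 m.
Horizontal magnitude = √(ΔE² + ΔN²) = √(259.34² + (-93.51)²) = 275.69 m.

275.7 m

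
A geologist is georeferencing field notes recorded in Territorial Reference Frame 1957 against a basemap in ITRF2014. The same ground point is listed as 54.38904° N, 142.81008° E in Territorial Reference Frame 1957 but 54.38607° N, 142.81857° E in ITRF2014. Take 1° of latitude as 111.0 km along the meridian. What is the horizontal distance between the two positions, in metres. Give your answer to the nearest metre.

640 m

Δφ = 54.38607° − 54.38904° = -0.00297°; Δλ = 142.81857° − 142.81008° = +0.00849°.
ΔN = Δφ × 111000 = -329.7 m; ΔE = Δλ × 111000 × cos(54.38904°) = +0.00849 × 111000 × 0.582278 = 548.7 m.
Distance = √(ΔE² + ΔN²) = √(548.7² + (-329.7)²) = 640.1 m.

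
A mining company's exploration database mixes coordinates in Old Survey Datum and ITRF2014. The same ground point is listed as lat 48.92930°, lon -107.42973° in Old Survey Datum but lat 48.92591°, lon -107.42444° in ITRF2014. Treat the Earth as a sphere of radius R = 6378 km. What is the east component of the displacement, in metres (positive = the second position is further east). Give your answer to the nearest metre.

ΔE = 387 m

Δφ = 48.92591° − 48.92930° = -0.00339°; Δλ = -107.42444° − -107.42973° = +0.00529°.
1° along a meridian = πR/180 = 111317 m.
ΔN = Δφ × 111317 = -377.4 m; ΔE = Δλ × 111317 × cos(48.92930°) = +0.00529 × 111317 × 0.656990 = 386.9 m.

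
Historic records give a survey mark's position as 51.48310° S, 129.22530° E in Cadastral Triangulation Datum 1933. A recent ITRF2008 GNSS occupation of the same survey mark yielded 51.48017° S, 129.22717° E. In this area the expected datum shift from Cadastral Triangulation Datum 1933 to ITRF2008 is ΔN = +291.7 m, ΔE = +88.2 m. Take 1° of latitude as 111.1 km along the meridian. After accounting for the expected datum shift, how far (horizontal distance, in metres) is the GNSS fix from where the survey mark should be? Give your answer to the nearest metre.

53 m

Observed coordinate differences: Δφ = +0.00293°, Δλ = +0.00187°.
Converting to metres (1° lat = 111100 m, cos φ = 0.622745): observed ΔN = 325.5 m, observed ΔE = 129.4 m.
Subtracting the expected shift leaves a residual of 325.5 − (291.7) = 33.8 m north and 129.4 − (88.2) = 41.2 m east.
Residual distance = √(33.8² + 41.2²) = 53.3 m.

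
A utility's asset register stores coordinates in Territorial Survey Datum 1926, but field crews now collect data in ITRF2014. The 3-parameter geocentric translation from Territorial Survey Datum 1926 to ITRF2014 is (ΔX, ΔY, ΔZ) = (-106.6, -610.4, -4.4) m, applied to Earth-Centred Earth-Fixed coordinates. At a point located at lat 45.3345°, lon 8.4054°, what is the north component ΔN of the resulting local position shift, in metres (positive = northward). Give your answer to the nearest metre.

ΔN = 135 m

At φ = 45.3345°, λ = 8.4054°: sin φ = 0.711223, cos φ = 0.702967, sin λ = 0.146176, cos λ = 0.989259.
ΔN = −sin φ cos λ·ΔX − sin φ sin λ·ΔY + cos φ·ΔZ = −(0.711223)(0.989259)(-106.6) − (0.711223)(0.146176)(-610.4) + (0.702967)(-4.4) = 135.37 m.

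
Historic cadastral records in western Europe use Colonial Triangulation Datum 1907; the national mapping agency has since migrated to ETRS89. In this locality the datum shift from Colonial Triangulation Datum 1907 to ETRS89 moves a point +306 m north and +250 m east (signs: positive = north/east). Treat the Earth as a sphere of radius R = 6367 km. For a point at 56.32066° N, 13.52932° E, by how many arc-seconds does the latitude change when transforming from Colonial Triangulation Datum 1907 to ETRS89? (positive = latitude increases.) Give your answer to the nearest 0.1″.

Δφ = 9.9″

On a sphere of radius R, 1 rad of latitude = R, so Δφ = ΔN / R = 306.0 / 6367000 = 4.8060e-05 rad = 9.913″.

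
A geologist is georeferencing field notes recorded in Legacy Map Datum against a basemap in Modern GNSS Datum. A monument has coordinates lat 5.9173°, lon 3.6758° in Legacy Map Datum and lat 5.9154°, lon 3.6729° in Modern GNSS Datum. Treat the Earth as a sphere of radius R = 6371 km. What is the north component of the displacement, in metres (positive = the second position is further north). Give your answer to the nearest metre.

ΔN = -211 m

Δφ = 5.9154° − 5.9173° = -0.0019°; Δλ = 3.6729° − 3.6758° = -0.0029°.
1° along a meridian = πR/180 = 111195 m.
ΔN = Δφ × 111195 = -211.3 m; ΔE = Δλ × 111195 × cos(5.9173°) = -0.0029 × 111195 × 0.994672 = -320.7 m.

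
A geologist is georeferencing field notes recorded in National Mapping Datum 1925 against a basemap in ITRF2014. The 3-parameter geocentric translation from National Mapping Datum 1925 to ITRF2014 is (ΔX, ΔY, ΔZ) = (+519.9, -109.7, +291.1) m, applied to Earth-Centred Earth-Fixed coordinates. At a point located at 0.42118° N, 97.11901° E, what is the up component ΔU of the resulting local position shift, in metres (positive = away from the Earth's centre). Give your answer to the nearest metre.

The local up (radial) axis is (cos φ cos λ, cos φ sin λ, sin φ), giving ΔU = -64.430 − 108.851 + 2.140 = -171.14 m.

ΔU = -171 m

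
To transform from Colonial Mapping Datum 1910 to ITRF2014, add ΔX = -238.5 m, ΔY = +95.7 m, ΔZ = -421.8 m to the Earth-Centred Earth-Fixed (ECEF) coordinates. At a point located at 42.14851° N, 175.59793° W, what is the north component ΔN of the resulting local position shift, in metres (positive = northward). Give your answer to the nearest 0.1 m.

At φ = 42.14851°, λ = -175.59793°: sin φ = 0.671055, cos φ = 0.741408, sin λ = -0.076755, cos λ = -0.997050.
ΔN = −sin φ cos λ·ΔX − sin φ sin λ·ΔY + cos φ·ΔZ = −(0.671055)(-0.997050)(-238.5) − (0.671055)(-0.076755)(95.7) + (0.741408)(-421.8) = -467.37 m.

ΔN = -467.4 m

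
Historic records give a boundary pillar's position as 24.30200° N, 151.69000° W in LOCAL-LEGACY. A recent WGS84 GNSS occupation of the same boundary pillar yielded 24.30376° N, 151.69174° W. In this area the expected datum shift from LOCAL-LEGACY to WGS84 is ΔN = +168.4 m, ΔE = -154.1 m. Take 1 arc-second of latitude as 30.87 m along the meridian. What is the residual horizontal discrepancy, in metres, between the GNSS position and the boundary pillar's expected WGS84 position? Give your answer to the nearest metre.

35 m

Observed coordinate differences: Δφ = +0.00176°, Δλ = -0.00174°.
Converting to metres (1° lat = 111132 m, cos φ = 0.911389): observed ΔN = 195.6 m, observed ΔE = -176.2 m.
Subtracting the expected shift leaves a residual of 195.6 − (168.4) = 27.2 m north and -176.2 − (-154.1) = -22.1 m east.
Residual distance = √(27.2² + (-22.1)²) = 35.1 m.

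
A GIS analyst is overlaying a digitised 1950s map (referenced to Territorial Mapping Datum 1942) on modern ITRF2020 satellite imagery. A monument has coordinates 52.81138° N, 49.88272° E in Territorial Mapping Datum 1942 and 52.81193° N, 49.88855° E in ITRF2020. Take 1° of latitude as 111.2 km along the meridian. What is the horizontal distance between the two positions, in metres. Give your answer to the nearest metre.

Δφ = 52.81193° − 52.81138° = +0.00055°; Δλ = 49.88855° − 49.88272° = +0.00583°.
ΔN = Δφ × 111200 = 61.2 m; ΔE = Δλ × 111200 × cos(52.81138°) = +0.00583 × 111200 × 0.604441 = 391.9 m.
Distance = √(ΔE² + ΔN²) = √(391.9² + 61.2²) = 396.6 m.

397 m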